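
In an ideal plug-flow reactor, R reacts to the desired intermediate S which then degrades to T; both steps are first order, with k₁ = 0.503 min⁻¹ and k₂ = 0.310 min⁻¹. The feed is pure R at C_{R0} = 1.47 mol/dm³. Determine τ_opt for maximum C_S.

2.51 min

For first-order series the maximum of C_S occurs at τ_opt = ln(k₂/k₁)/(k₂−k₁).
= ln(0.310/0.503)/(0.310−0.503) = ln(0.6163)/-0.1930 = -0.4840/-0.1930 = 2.51 min.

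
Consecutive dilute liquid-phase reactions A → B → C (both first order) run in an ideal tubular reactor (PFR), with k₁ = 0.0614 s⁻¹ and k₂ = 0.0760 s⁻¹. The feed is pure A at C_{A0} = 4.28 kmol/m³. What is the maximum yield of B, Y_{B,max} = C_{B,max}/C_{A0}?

0.329

At the optimum, C_{B,max}/C_{A0} = (k₁/k₂)^[k₂/(k₂−k₁)].
= (0.0614/0.0760)^(0.0760/(0.0760−0.0614)) = (0.8079)^(5.205) = 0.3294.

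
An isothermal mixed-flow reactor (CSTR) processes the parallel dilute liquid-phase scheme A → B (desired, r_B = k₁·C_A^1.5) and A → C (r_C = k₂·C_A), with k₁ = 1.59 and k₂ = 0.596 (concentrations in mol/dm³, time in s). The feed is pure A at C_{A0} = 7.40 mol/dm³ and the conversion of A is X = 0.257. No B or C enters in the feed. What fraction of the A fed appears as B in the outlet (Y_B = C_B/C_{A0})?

Exit C_A = C_{A0}(1−X) = 7.40×0.743 = 5.498 mol/dm³.
In a CSTR the entire volume is at exit conditions, so r_B = 1.59×5.498^1.5 = 20.50 and r_C = 0.596×5.498 = 3.277.
Fraction of consumed A going to B: r_B/(r_B+r_C) = 0.8622.
C_B = 0.8622·C_{A0}·X = 0.8622×7.40×0.257 = 1.64 mol/dm³; Y_B = C_B/C_{A0} = 0.222.

0.222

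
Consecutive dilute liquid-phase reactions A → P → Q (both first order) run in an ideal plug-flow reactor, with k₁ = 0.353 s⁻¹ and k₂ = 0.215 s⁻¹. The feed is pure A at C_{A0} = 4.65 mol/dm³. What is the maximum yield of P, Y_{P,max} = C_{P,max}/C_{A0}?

0.462

At the optimum, C_{P,max}/C_{A0} = (k₁/k₂)^[k₂/(k₂−k₁)].
= (0.353/0.215)^(0.215/(0.215−0.353)) = (1.642)^(-1.558) = 0.4619.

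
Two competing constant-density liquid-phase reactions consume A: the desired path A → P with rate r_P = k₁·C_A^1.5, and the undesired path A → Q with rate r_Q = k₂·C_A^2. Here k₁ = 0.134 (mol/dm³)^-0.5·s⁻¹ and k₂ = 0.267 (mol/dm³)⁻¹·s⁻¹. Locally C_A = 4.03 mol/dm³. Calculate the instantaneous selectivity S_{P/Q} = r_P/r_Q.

S_{P/Q} = r_P/r_Q = (k₁·C_A^1.5)/(k₂·C_A^2) = (k₁/k₂)·C_A^-0.5.
= (0.134×4.030^1.5) / (0.267×4.030^2) = 1.084/4.336 = 0.250.

0.250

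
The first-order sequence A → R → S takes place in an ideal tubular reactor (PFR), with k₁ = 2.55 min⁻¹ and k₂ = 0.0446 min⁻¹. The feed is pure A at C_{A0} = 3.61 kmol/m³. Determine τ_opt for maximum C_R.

Setting dC_R/dτ = 0 gives τ_opt = ln(k₂/k₁)/(k₂−k₁).
= ln(0.0446/2.55)/(0.0446−2.55) = ln(0.01749)/-2.505 = -4.046/-2.505 = 1.61 min.

1.61 min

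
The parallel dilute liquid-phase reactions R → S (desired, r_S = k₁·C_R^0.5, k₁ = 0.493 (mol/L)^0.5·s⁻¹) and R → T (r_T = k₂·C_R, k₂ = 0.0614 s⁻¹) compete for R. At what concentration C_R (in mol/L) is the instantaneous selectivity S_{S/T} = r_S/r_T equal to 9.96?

0.650 mol/L

S_{S/T} = (k₁/k₂)·C_R^-0.5 ⇒ C_R = (S·k₂/k₁)^(-2).
= (9.96×0.0614/0.493)^(-2) = (1.240)^(-2) = 0.650 mol/L.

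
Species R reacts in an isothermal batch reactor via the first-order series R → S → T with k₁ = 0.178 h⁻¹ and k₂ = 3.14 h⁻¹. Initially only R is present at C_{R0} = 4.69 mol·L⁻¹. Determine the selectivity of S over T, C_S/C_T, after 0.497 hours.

The intermediate concentration in a first-order A→B→C sequence is C_S = k₁C_{R0}(e^(−k₁t) − e^(−k₂t))/(k₂−k₁).
e^(−k₁t) = e^(−0.178×0.497) = e^(−0.08847) = 0.9153; e^(−k₂t) = e^(−1.561) = 0.2100.
C_S = 0.178×4.69/(3.14−0.178) × (0.9153−0.2100) = 0.2818×0.7053 = 0.1988 mol·L⁻¹.
C_R = C_{R0}e^(−k₁t) = 4.293 mol·L⁻¹, so C_T = C_{R0}−C_R−C_S = 0.1983 mol·L⁻¹; C_S/C_T = 1.00.

1.00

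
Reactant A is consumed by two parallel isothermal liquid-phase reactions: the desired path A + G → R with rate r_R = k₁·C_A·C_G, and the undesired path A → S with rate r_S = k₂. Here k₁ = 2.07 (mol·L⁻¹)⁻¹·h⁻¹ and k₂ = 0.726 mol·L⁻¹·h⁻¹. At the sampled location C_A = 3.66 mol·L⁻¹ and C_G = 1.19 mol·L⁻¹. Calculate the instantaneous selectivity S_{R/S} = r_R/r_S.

12.4

S_{R/S} = r_R/r_S = (k₁·C_A·C_G)/(k₂) = (k₁/k₂)·C_A·C_G.
= (2.07×3.660×1.190) / (0.726) = 9.016/0.7260 = 12.4.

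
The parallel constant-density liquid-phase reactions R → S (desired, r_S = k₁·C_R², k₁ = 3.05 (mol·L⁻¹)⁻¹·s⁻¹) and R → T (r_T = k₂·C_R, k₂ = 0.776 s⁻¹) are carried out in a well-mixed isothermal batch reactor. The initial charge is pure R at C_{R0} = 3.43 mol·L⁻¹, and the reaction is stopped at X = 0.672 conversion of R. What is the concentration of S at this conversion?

2.06 mol·L⁻¹

C_R = C_{R0}(1−X) = 1.125 mol·L⁻¹.
Along a PFR/batch, dC_T/dC_R = −r_T/(r_S+r_T) = −k₂/(k₂+k₁·C_R).
Integrating from C_{R0} to C_R: C_T = (0.776/3.05)·ln[(0.776+3.05·3.43)/(0.776+3.05·1.13)] = 0.2544·ln(11.24/4.207) = 0.2500 mol·L⁻¹.
Then C_S = (C_{R0}−C_R) − C_T = 2.305 − 0.2500 = 2.055 mol·L⁻¹.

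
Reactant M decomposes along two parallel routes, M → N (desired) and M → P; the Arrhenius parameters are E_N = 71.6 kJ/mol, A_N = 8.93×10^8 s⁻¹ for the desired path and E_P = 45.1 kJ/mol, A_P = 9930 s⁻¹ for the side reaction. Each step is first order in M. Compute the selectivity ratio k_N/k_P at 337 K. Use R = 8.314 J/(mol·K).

7.02

With equal orders, S_{N/P} = k_N/k_P = (A_N/A_P)·exp[(E_P−E_N)/(RT)].
(E_P−E_N)/(RT) = (45.1−71.6)×10³/(8.314×337) = -26500/2802 = -9.458.
k_N/k_P = (8.93×10^8/9930)·exp(-9.458) = 89930 × 7.805×10^-5 = 7.02.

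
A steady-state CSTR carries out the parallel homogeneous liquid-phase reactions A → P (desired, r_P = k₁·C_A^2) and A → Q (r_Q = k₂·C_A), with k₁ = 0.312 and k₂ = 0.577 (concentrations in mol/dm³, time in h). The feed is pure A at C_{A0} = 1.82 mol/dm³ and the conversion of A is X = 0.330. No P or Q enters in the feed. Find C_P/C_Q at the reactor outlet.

Exit C_A = C_{A0}(1−X) = 1.82×0.670 = 1.219 mol/dm³.
Rates in a CSTR are evaluated at the outlet concentration: r_P = 0.312×1.219^2 = 0.4639, r_Q = 0.577×1.219 = 0.7036.
Overall selectivity = C_P/C_Q = r_Pτ/(r_Qτ) = r_P/r_Q = 0.659.

0.659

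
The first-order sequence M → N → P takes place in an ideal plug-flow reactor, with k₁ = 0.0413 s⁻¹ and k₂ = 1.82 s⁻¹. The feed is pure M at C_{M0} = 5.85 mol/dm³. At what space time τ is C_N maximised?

For first-order series the maximum of C_N occurs at τ_opt = ln(k₂/k₁)/(k₂−k₁).
= ln(1.82/0.0413)/(1.82−0.0413) = ln(44.07)/1.779 = 3.786/1.779 = 2.13 s.

2.13 s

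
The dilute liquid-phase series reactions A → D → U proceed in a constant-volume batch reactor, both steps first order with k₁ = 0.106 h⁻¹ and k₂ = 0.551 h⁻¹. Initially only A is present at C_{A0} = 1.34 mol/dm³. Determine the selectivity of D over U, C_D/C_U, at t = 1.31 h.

The intermediate concentration in a first-order A→B→C sequence is C_D = k₁C_{A0}(e^(−k₁t) − e^(−k₂t))/(k₂−k₁).
e^(−k₁t) = e^(−0.106×1.31) = e^(−0.1389) = 0.8703; e^(−k₂t) = e^(−0.7218) = 0.4859.
C_D = 0.106×1.34/(0.551−0.106) × (0.8703−0.4859) = 0.3192×0.3845 = 0.1227 mol/dm³.
C_A = C_{A0}e^(−k₁t) = 1.166 mol/dm³, so C_U = C_{A0}−C_A−C_D = 0.05101 mol/dm³; C_D/C_U = 2.41.

2.41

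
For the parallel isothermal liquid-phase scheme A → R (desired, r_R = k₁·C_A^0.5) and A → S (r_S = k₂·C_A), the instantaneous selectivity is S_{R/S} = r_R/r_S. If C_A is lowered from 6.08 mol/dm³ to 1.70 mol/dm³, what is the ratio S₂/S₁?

S_{R/S} = (k₁/k₂)·C_A^-0.5, so S₂/S₁ = (C_{A,2}/C_{A,1})^-0.5.
= (1.70/6.08)^(-0.5) = (0.2796)^(-0.5) = 1.89.

1.89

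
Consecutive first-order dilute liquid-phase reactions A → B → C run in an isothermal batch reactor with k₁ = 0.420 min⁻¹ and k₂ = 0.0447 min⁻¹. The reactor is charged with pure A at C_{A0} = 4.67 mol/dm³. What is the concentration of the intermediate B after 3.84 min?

Solving the coupled first-order balances gives C_B(t) = [k₁/(k₂−k₁)]·C_{A0}·(e^(−k₁t) − e^(−k₂t)).
e^(−k₁t) = e^(−0.420×3.84) = e^(−1.613) = 0.1993; e^(−k₂t) = e^(−0.1716) = 0.8423.
C_B = 0.420×4.67/(0.0447−0.420) × (0.1993−0.8423) = (-5.226)×(-0.6429) = 3.360 mol/dm³.

3.36 mol/dm³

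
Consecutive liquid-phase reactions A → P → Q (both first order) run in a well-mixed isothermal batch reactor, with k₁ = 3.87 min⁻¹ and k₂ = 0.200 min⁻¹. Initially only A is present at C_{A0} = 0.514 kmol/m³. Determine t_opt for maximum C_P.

Setting dC_P/dt = 0 gives t_opt = ln(k₂/k₁)/(k₂−k₁).
= ln(0.200/3.87)/(0.200−3.87) = ln(0.05168)/-3.670 = -2.963/-3.670 = 0.807 min.

0.807 min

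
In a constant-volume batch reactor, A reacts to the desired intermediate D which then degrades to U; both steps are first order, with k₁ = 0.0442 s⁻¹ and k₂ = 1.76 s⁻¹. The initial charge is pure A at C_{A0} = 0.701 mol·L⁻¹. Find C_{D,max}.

Evaluating C_D at t_opt = ln(k₂/k₁)/(k₂−k₁) gives C_{D,max}/C_{A0} = (k₁/k₂)^[k₂/(k₂−k₁)].
= (0.0442/1.76)^(1.76/(1.76−0.0442)) = (0.02511)^(1.026) = 0.02284.
C_{D,max} = 0.02284×0.701 = 0.0160 mol·L⁻¹.

0.0160 mol·L⁻¹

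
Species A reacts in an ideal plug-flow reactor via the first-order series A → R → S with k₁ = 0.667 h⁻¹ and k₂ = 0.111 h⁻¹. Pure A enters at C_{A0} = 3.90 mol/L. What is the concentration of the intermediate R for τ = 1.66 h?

2.35 mol/L

The intermediate concentration in a first-order A→B→C sequence is C_R = k₁C_{A0}(e^(−k₁τ) − e^(−k₂τ))/(k₂−k₁).
e^(−k₁τ) = e^(−0.667×1.66) = e^(−1.107) = 0.3305; e^(−k₂τ) = e^(−0.1843) = 0.8317.
C_R = 0.667×3.90/(0.111−0.667) × (0.3305−0.8317) = (-4.679)×(-0.5012) = 2.345 mol/L.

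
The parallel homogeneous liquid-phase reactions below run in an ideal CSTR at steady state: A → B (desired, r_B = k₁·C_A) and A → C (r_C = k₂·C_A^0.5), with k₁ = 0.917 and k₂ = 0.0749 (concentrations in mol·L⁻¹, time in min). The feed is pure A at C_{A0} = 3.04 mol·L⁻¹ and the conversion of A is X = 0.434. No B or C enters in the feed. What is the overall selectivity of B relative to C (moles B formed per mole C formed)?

16.1

Exit C_A = C_{A0}(1−X) = 3.04×0.566 = 1.721 mol·L⁻¹.
A CSTR operates uniformly at the exit composition, giving r_B = 1.578 and r_C = 0.09825 (each k·C_A^n at C_A = 1.721).
Overall selectivity = C_B/C_C = r_Bτ/(r_Cτ) = r_B/r_C = 16.1.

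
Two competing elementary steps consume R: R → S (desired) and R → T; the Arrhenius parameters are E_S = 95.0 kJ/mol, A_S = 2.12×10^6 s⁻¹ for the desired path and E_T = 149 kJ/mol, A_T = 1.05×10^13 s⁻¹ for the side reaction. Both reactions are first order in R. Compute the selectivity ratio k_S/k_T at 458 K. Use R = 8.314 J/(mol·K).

0.291

k_S/k_T = (A_S/A_T)·exp[−(E_S−E_T)/(RT)] = (A_S/A_T)·exp[(E_T−E_S)/(RT)].
(E_T−E_S)/(RT) = (149−95.0)×10³/(8.314×458) = 54000/3808 = 14.18.
k_S/k_T = (2.12×10^6/1.05×10^13)·exp(14.18) = 2.019×10^-7 × 1.442×10^6 = 0.291.
Since E_S < E_T, lowering the temperature improves selectivity toward S.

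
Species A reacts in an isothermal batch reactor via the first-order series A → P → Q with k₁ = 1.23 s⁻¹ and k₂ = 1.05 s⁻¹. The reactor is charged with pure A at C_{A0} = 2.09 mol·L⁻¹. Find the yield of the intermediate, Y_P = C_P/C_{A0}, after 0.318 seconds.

0.272

The intermediate concentration in a first-order A→B→C sequence is C_P = k₁C_{A0}(e^(−k₁t) − e^(−k₂t))/(k₂−k₁).
e^(−k₁t) = e^(−1.23×0.318) = e^(−0.3911) = 0.6763; e^(−k₂t) = e^(−0.3339) = 0.7161.
C_P = 1.23×2.09/(1.05−1.23) × (0.6763−0.7161) = (-14.28)×(-0.03984) = 0.5690 mol·L⁻¹.
Y_P = C_P/C_{A0} = 0.5690/2.09 = 0.272.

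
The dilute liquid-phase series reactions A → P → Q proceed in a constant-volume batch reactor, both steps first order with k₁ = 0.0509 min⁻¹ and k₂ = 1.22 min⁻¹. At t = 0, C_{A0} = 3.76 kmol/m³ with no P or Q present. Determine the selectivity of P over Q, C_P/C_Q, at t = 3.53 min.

0.278

The intermediate concentration in a first-order A→B→C sequence is C_P = k₁C_{A0}(e^(−k₁t) − e^(−k₂t))/(k₂−k₁).
e^(−k₁t) = e^(−0.0509×3.53) = e^(−0.1797) = 0.8355; e^(−k₂t) = e^(−4.307) = 0.01348.
C_P = 0.0509×3.76/(1.22−0.0509) × (0.8355−0.01348) = 0.1637×0.8221 = 0.1346 kmol/m³.
C_A = C_{A0}e^(−k₁t) = 3.142 kmol/m³, so C_Q = C_{A0}−C_A−C_P = 0.4838 kmol/m³; C_P/C_Q = 0.278.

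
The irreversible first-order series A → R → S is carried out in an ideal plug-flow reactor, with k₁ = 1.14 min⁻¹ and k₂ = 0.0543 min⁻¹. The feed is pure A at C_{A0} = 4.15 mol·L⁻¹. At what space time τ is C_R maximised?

The intermediate peaks when r₁ = r₂, i.e. k₁e^(−k₁τ) = k₂e^(−k₂τ), giving τ_opt = ln(k₂/k₁)/(k₂−k₁).
= ln(0.0543/1.14)/(0.0543−1.14) = ln(0.04763)/-1.086 = -3.044/-1.086 = 2.80 min.

2.80 min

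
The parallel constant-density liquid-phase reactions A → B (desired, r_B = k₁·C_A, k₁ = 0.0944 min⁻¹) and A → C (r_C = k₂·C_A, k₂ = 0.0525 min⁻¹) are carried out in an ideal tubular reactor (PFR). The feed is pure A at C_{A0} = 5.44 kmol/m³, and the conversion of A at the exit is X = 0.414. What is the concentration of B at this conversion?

C_A = C_{A0}(1−X) = 3.188 kmol/m³.
Both paths are first order in A, so the instantaneous fraction to B is constant: dC_B/d(−C_A) = k₁/(k₁+k₂) = 0.6426.
C_B = 0.6426·(C_{A0}−C_A) = 0.6426×2.252 = 1.45 kmol/m³.

1.45 kmol/m³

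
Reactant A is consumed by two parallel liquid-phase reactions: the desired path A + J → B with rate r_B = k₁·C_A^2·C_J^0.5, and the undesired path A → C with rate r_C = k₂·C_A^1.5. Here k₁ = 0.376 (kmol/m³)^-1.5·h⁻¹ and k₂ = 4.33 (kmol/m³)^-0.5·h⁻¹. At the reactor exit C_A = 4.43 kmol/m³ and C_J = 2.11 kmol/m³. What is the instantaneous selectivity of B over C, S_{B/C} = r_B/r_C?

S_{B/C} = r_B/r_C = (k₁·C_A^2·C_J^0.5)/(k₂·C_A^1.5) = (k₁/k₂)·C_A^0.5·C_J^0.5.
= (0.376×4.430^2×2.110^0.5) / (4.33×4.430^1.5) = 10.72/40.37 = 0.265.

0.265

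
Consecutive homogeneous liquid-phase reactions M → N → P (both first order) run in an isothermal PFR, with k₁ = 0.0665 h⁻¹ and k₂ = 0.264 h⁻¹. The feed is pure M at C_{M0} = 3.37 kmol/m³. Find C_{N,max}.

0.534 kmol/m³

At the optimum, C_{N,max}/C_{M0} = (k₁/k₂)^[k₂/(k₂−k₁)].
= (0.0665/0.264)^(0.264/(0.264−0.0665)) = (0.2519)^(1.337) = 0.1583.
C_{N,max} = 0.1583×3.37 = 0.534 kmol/m³.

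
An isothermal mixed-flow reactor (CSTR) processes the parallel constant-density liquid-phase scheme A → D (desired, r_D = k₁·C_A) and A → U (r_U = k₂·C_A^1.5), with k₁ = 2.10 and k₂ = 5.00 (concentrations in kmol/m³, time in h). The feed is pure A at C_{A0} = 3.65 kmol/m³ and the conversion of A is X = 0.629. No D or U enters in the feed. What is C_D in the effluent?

Exit C_A = C_{A0}(1−X) = 3.65×0.371 = 1.354 kmol/m³.
Rates in a CSTR are evaluated at the outlet concentration: r_D = 2.10×1.354 = 2.844, r_U = 5.00×1.354^1.5 = 7.879.
Fraction of consumed A going to D: r_D/(r_D+r_U) = 0.2652.
C_D = 0.2652·C_{A0}·X = 0.2652×3.65×0.629 = 0.609 kmol/m³.

0.609 kmol/m³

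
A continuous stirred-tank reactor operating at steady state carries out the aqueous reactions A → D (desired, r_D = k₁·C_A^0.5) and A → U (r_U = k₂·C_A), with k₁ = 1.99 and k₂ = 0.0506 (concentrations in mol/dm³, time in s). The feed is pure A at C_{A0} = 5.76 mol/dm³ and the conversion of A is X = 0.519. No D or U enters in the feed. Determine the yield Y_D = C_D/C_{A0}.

Exit C_A = C_{A0}(1−X) = 5.76×0.481 = 2.771 mol/dm³.
In a CSTR the entire volume is at exit conditions, so r_D = 1.99×2.771^0.5 = 3.312 and r_U = 0.0506×2.771 = 0.1402.
Fraction of consumed A going to D: r_D/(r_D+r_U) = 0.9594.
C_D = 0.9594·C_{A0}·X = 0.9594×5.76×0.519 = 2.87 mol/dm³; Y_D = C_D/C_{A0} = 0.498.

0.498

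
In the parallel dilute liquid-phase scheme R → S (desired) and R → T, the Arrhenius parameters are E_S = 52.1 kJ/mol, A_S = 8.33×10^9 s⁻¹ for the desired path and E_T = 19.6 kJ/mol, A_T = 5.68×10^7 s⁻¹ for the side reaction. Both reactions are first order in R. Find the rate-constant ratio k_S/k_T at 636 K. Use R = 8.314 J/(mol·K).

k_S/k_T = (A_S/A_T)·exp[−(E_S−E_T)/(RT)] = (A_S/A_T)·exp[(E_T−E_S)/(RT)].
(E_T−E_S)/(RT) = (19.6−52.1)×10³/(8.314×636) = -32500/5288 = -6.146.
k_S/k_T = (8.33×10^9/5.68×10^7)·exp(-6.146) = 146.7 × 0.002141 = 0.314.

0.314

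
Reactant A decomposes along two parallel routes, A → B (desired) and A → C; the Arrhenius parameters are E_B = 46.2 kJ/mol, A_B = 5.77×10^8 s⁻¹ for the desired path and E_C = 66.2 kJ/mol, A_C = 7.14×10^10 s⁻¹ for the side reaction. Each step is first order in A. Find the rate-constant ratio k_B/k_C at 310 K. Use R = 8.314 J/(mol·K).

18.9

With equal orders, S_{B/C} = k_B/k_C = (A_B/A_C)·exp[(E_C−E_B)/(RT)].
(E_C−E_B)/(RT) = (66.2−46.2)×10³/(8.314×310) = 20000/2577 = 7.760.
k_B/k_C = (5.77×10^8/7.14×10^10)·exp(7.760) = 0.008081 × 2345 = 18.9.
Since E_B < E_C, lowering the temperature improves selectivity toward B.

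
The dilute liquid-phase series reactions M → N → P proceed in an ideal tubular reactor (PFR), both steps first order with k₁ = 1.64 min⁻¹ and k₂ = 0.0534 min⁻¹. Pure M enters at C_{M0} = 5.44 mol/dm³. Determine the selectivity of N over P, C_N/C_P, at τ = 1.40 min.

19.4

Solving the coupled first-order balances gives C_N(τ) = [k₁/(k₂−k₁)]·C_{M0}·(e^(−k₁τ) − e^(−k₂τ)).
e^(−k₁τ) = e^(−1.64×1.40) = e^(−2.296) = 0.1007; e^(−k₂τ) = e^(−0.07476) = 0.9280.
C_N = 1.64×5.44/(0.0534−1.64) × (0.1007−0.9280) = (-5.623)×(-0.8273) = 4.652 mol/dm³.
C_M = C_{M0}e^(−k₁τ) = 0.5476 mol/dm³, so C_P = C_{M0}−C_M−C_N = 0.2404 mol/dm³; C_N/C_P = 19.4.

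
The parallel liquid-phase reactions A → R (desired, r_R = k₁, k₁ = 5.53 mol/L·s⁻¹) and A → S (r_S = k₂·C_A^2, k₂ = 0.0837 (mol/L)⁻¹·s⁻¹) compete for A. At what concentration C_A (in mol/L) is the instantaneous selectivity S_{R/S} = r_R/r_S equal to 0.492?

11.6 mol/L

S_{R/S} = (k₁/k₂)·C_A^-2 ⇒ C_A = (S·k₂/k₁)^(-0.5).
= (0.492×0.0837/5.53)^(-0.5) = (0.007447)^(-0.5) = 11.6 mol/L.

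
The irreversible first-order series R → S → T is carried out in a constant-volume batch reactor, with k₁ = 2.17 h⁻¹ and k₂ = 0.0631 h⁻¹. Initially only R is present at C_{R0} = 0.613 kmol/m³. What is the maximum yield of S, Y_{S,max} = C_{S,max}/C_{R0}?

0.899

Evaluating C_S at t_opt = ln(k₂/k₁)/(k₂−k₁) gives C_{S,max}/C_{R0} = (k₁/k₂)^[k₂/(k₂−k₁)].
= (2.17/0.0631)^(0.0631/(0.0631−2.17)) = (34.39)^(-0.02995) = 0.8995.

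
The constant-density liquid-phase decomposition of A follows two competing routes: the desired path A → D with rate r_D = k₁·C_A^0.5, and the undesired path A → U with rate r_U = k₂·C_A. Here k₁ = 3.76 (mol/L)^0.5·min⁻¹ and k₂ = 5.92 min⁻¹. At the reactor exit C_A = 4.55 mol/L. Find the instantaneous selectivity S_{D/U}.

0.298

S_{D/U} = r_D/r_U = (k₁·C_A^0.5)/(k₂·C_A) = (k₁/k₂)·C_A^-0.5.
= (3.76×4.550^0.5) / (5.92×4.550) = 8.020/26.94 = 0.298.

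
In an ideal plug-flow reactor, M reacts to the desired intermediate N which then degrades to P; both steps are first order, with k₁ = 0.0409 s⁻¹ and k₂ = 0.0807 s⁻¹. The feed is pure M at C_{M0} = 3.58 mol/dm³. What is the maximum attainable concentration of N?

0.902 mol/dm³

For a first-order series the maximum intermediate yield is C_{N,max}/C_{M0} = (k₁/k₂)^[k₂/(k₂−k₁)].
= (0.0409/0.0807)^(0.0807/(0.0807−0.0409)) = (0.5068)^(2.028) = 0.2521.
C_{N,max} = 0.2521×3.58 = 0.902 mol/dm³.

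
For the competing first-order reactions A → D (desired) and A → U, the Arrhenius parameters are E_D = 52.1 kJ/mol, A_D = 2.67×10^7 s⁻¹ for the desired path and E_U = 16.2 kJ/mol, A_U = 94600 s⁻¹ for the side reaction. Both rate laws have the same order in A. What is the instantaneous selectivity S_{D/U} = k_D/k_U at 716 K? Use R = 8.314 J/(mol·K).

0.678

Since both paths have the same order in A, the concentration cancels and S_{D/U} = k_D/k_U = (A_D/A_U)·exp[(E_U−E_D)/(RT)].
(E_U−E_D)/(RT) = (16.2−52.1)×10³/(8.314×716) = -35900/5953 = -6.031.
k_D/k_U = (2.67×10^7/94600)·exp(-6.031) = 282.2 × 0.002404 = 0.678.
Since E_D > E_U, raising the temperature improves selectivity toward D.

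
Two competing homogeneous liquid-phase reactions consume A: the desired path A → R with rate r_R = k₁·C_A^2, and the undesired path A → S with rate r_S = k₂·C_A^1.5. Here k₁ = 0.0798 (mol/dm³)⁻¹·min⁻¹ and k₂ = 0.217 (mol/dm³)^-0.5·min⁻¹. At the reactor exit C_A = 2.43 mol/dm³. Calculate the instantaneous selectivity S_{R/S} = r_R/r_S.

S_{R/S} = r_R/r_S = (k₁·C_A^2)/(k₂·C_A^1.5) = (k₁/k₂)·C_A^0.5.
= (0.0798×2.430^2) / (0.217×2.430^1.5) = 0.4712/0.8220 = 0.573.
Since the desired path is higher order in A, keeping C_A high (PFR or concentrated feed) favours R.

0.573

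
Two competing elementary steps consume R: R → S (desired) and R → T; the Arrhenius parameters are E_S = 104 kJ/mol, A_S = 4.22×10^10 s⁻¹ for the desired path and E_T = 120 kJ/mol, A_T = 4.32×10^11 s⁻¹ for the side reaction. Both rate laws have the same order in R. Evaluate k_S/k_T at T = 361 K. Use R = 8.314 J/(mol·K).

With equal orders, S_{S/T} = k_S/k_T = (A_S/A_T)·exp[(E_T−E_S)/(RT)].
(E_T−E_S)/(RT) = (120−104)×10³/(8.314×361) = 16000/3001 = 5.331.
k_S/k_T = (4.22×10^10/4.32×10^11)·exp(5.331) = 0.09769 × 206.6 = 20.2.
Since E_S < E_T, lowering the temperature improves selectivity toward S.

20.2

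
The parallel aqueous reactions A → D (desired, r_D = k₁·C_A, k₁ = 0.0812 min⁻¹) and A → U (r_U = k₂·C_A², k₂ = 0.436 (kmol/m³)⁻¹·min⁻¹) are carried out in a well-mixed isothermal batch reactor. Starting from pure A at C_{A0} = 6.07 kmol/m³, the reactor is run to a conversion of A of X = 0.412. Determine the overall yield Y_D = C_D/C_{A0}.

0.0157

C_A = C_{A0}(1−X) = 3.569 kmol/m³.
Along a PFR/batch, dC_D/dC_A = −r_D/(r_D+r_U) = −k₁/(k₁+k₂·C_A).
Integrating from C_{A0} to C_A: C_D = (0.0812/0.436)·ln[(0.0812+0.436·6.07)/(0.0812+0.436·3.57)] = 0.1862·ln(2.728/1.637) = 0.09505 kmol/m³.
Y_D = C_D/C_{A0} = 0.09505/6.07 = 0.0157.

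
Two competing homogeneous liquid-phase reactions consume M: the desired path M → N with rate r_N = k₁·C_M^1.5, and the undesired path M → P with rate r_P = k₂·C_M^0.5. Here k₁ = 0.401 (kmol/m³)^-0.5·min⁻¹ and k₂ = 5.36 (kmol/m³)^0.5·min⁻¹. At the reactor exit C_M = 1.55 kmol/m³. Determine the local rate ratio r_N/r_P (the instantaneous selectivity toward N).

0.116

S_{N/P} = r_N/r_P = (k₁·C_M^1.5)/(k₂·C_M^0.5) = (k₁/k₂)·C_M.
= (0.401×1.550^1.5) / (5.36×1.550^0.5) = 0.7738/6.673 = 0.116.
Since the desired path is higher order in M, keeping C_M high (PFR or concentrated feed) favours N.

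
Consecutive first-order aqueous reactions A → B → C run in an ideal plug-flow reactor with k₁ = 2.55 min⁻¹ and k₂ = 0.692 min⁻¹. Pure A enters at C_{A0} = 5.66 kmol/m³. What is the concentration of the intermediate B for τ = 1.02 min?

3.26 kmol/m³

The intermediate concentration in a first-order A→B→C sequence is C_B = k₁C_{A0}(e^(−k₁τ) − e^(−k₂τ))/(k₂−k₁).
e^(−k₁τ) = e^(−2.55×1.02) = e^(−2.601) = 0.07420; e^(−k₂τ) = e^(−0.7058) = 0.4937.
C_B = 2.55×5.66/(0.692−2.55) × (0.07420−0.4937) = (-7.768)×(-0.4195) = 3.259 kmol/m³.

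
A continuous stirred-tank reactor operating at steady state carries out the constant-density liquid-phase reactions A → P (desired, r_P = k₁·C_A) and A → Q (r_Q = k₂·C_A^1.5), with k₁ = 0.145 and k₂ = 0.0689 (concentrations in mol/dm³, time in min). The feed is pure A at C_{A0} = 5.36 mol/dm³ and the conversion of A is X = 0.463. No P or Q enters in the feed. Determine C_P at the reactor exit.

1.37 mol/dm³

Exit C_A = C_{A0}(1−X) = 5.36×0.537 = 2.878 mol/dm³.
A CSTR operates uniformly at the exit composition, giving r_P = 0.4174 and r_Q = 0.3365 (each k·C_A^n at C_A = 2.878).
Fraction of consumed A going to P: r_P/(r_P+r_Q) = 0.5537.
C_P = 0.5537·C_{A0}·X = 0.5537×5.36×0.463 = 1.37 mol/dm³.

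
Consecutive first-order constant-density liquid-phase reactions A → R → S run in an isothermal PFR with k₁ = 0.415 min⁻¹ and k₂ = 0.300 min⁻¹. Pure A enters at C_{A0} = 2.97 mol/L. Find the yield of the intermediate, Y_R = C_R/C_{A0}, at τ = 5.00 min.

The intermediate concentration in a first-order A→B→C sequence is C_R = k₁C_{A0}(e^(−k₁τ) − e^(−k₂τ))/(k₂−k₁).
e^(−k₁τ) = e^(−0.415×5.00) = e^(−2.075) = 0.1256; e^(−k₂τ) = e^(−1.500) = 0.2231.
C_R = 0.415×2.97/(0.300−0.415) × (0.1256−0.2231) = (-10.72)×(-0.09757) = 1.046 mol/L.
Y_R = C_R/C_{A0} = 1.046/2.97 = 0.352.

0.352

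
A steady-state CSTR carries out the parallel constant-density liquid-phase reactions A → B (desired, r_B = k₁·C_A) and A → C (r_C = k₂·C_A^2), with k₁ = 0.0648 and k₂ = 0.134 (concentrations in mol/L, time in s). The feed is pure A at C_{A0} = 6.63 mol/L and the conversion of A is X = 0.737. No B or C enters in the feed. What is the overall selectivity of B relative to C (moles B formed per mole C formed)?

Exit C_A = C_{A0}(1−X) = 6.63×0.263 = 1.744 mol/L.
Rates in a CSTR are evaluated at the outlet concentration: r_B = 0.0648×1.744 = 0.1130, r_C = 0.134×1.744^2 = 0.4074.
Overall selectivity = C_B/C_C = r_Bτ/(r_Cτ) = r_B/r_C = 0.277.

0.277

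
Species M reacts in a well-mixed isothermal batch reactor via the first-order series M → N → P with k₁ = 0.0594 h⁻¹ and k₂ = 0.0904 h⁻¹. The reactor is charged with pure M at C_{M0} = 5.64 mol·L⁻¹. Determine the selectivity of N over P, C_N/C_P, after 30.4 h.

For first-order series with pure M initially, C_N(t) = k₁C_{M0}/(k₂−k₁)·(e^(−k₁t) − e^(−k₂t)).
e^(−k₁t) = e^(−0.0594×30.4) = e^(−1.806) = 0.1643; e^(−k₂t) = e^(−2.748) = 0.06405.
C_N = 0.0594×5.64/(0.0904−0.0594) × (0.1643−0.06405) = 10.81×0.1003 = 1.084 mol·L⁻¹.
C_M = C_{M0}e^(−k₁t) = 0.9269 mol·L⁻¹, so C_P = C_{M0}−C_M−C_N = 3.629 mol·L⁻¹; C_N/C_P = 0.299.

0.299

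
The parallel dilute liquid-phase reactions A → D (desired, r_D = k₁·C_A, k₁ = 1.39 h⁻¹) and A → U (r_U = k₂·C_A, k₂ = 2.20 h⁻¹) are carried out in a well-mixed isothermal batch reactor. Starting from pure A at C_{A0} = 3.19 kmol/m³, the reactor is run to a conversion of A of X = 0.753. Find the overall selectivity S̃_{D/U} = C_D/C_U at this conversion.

0.632

C_A = C_{A0}(1−X) = 0.7879 kmol/m³.
Both paths are first order in A, so the instantaneous fraction to D is constant: dC_D/d(−C_A) = k₁/(k₁+k₂) = 0.3872.
C_D = 0.3872·(C_{A0}−C_A) = 0.3872×2.402 = 0.930 kmol/m³.
C_U = (C_{A0}−C_A)−C_D = 1.472 kmol/m³; S̃_{D/U} = 0.9300/1.472 = 0.632.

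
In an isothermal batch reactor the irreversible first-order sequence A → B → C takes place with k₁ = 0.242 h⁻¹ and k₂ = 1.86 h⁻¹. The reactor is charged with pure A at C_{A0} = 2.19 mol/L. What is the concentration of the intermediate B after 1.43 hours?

0.209 mol/L

Solving the coupled first-order balances gives C_B(t) = [k₁/(k₂−k₁)]·C_{A0}·(e^(−k₁t) − e^(−k₂t)).
e^(−k₁t) = e^(−0.242×1.43) = e^(−0.3461) = 0.7075; e^(−k₂t) = e^(−2.660) = 0.06996.
C_B = 0.242×2.19/(1.86−0.242) × (0.7075−0.06996) = 0.3276×0.6375 = 0.2088 mol/L.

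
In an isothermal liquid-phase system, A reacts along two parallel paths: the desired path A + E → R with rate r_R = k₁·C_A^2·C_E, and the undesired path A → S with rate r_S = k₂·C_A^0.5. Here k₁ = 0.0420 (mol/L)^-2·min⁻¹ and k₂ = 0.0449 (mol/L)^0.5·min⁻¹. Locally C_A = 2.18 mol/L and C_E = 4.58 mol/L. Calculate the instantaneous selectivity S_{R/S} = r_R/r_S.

13.8

S_{R/S} = r_R/r_S = (k₁·C_A^2·C_E)/(k₂·C_A^0.5) = (k₁/k₂)·C_A^1.5·C_E.
= (0.0420×2.180^2×4.580) / (0.0449×2.180^0.5) = 0.9142/0.06629 = 13.8.
Since the desired path is higher order in A, keeping C_A high (PFR or concentrated feed) favours R.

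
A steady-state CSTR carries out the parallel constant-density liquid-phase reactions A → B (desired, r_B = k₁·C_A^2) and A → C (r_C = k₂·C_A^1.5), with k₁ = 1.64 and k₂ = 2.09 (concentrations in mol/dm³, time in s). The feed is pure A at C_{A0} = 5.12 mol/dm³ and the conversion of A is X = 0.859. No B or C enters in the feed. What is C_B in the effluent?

1.76 mol/dm³

Exit C_A = C_{A0}(1−X) = 5.12×0.141 = 0.7219 mol/dm³.
In a CSTR the entire volume is at exit conditions, so r_B = 1.64×0.7219^2 = 0.8547 and r_C = 2.09×0.7219^1.5 = 1.282.
Fraction of consumed A going to B: r_B/(r_B+r_C) = 0.4000.
C_B = 0.4000·C_{A0}·X = 0.4000×5.12×0.859 = 1.76 mol/dm³.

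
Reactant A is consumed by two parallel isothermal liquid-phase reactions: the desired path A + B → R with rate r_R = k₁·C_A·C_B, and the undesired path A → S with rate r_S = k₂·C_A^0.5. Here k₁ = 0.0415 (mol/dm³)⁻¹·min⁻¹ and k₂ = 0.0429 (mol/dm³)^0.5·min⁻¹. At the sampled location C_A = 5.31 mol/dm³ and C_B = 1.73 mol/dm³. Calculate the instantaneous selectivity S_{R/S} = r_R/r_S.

3.86

S_{R/S} = r_R/r_S = (k₁·C_A·C_B)/(k₂·C_A^0.5) = (k₁/k₂)·C_A^0.5·C_B.
= (0.0415×5.310×1.730) / (0.0429×5.310^0.5) = 0.3812/0.09886 = 3.86.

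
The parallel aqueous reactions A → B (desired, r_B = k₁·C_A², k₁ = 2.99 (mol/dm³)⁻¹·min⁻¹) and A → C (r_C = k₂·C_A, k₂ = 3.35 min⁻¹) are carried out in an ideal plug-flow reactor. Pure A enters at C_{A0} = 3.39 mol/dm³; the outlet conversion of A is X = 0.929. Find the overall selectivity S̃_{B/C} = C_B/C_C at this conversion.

C_A = C_{A0}(1−X) = 0.2407 mol/dm³.
Along a PFR/batch, dC_C/dC_A = −r_C/(r_B+r_C) = −k₂/(k₂+k₁·C_A).
Integrating from C_{A0} to C_A: C_C = (3.35/2.99)·ln[(3.35+2.99·3.39)/(3.35+2.99·0.241)] = 1.120·ln(13.49/4.070) = 1.342 mol/dm³.
Then C_B = (C_{A0}−C_A) − C_C = 3.149 − 1.342 = 1.807 mol/dm³.
S̃_{B/C} = C_B/C_C = 1.807/1.342 = 1.35.

1.35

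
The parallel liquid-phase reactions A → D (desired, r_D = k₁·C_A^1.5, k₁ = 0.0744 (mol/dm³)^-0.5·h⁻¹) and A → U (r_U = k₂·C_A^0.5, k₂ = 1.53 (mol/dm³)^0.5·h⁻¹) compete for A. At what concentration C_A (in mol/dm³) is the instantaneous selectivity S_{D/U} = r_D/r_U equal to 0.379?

7.79 mol/dm³

S_{D/U} = (k₁/k₂)·C_A ⇒ C_A = S·k₂/k₁.
= 0.379×1.53/0.0744 = 7.79 mol/dm³.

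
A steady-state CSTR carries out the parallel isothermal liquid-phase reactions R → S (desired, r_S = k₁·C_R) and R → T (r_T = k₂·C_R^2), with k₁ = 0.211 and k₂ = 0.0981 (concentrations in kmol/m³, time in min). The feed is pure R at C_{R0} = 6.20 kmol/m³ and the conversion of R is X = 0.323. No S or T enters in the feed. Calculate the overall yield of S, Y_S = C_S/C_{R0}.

0.109

Exit C_R = C_{R0}(1−X) = 6.20×0.677 = 4.197 kmol/m³.
A CSTR operates uniformly at the exit composition, giving r_S = 0.8857 and r_T = 1.728 (each k·C_R^n at C_R = 4.197).
Fraction of consumed R going to S: r_S/(r_S+r_T) = 0.3388.
C_S = 0.3388·C_{R0}·X = 0.3388×6.20×0.323 = 0.679 kmol/m³; Y_S = C_S/C_{R0} = 0.109.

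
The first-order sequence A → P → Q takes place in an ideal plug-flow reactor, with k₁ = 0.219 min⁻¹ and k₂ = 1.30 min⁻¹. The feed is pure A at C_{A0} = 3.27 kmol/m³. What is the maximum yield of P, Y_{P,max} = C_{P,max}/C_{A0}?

At the optimum, C_{P,max}/C_{A0} = (k₁/k₂)^[k₂/(k₂−k₁)].
= (0.219/1.30)^(1.30/(1.30−0.219)) = (0.1685)^(1.203) = 0.1174.

0.117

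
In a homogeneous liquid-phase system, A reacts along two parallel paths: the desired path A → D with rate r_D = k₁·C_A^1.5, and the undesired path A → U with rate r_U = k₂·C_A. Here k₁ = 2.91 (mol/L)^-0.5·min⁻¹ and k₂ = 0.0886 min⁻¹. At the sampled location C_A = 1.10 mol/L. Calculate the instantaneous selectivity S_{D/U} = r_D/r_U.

34.4

S_{D/U} = r_D/r_U = (k₁·C_A^1.5)/(k₂·C_A) = (k₁/k₂)·C_A^0.5.
= (2.91×1.100^1.5) / (0.0886×1.100) = 3.357/0.09746 = 34.4.
Since the desired path is higher order in A, keeping C_A high (PFR or concentrated feed) favours D.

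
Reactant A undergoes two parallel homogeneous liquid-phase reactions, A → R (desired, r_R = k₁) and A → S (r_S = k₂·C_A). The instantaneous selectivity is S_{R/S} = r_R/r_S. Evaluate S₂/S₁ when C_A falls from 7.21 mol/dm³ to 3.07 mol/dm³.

S_{R/S} = (k₁/k₂)·C_A⁻¹, so S₂/S₁ = (C_{A,2}/C_{A,1})⁻¹.
= 7.21/3.07 = 2.35.

2.35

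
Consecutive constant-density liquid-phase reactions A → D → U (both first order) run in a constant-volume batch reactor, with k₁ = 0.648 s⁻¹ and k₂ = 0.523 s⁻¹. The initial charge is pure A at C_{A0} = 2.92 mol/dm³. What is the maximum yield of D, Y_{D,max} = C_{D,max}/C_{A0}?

Evaluating C_D at t_opt = ln(k₂/k₁)/(k₂−k₁) gives C_{D,max}/C_{A0} = (k₁/k₂)^[k₂/(k₂−k₁)].
= (0.648/0.523)^(0.523/(0.523−0.648)) = (1.239)^(-4.184) = 0.4079.

0.408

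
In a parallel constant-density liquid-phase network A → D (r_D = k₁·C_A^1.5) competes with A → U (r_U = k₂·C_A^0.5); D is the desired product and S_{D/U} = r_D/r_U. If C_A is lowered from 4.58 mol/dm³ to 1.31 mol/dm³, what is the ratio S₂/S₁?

0.286

S_{D/U} = (k₁/k₂)·C_A, so S₂/S₁ = (C_{A,2}/C_{A,1}).
= 1.31/4.58 = 0.286.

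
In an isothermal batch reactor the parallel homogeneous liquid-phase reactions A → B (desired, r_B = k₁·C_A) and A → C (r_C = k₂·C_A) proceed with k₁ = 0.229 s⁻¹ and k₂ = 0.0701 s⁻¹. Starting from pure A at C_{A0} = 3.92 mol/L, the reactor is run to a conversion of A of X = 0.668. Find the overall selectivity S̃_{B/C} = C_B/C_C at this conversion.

3.27

C_A = C_{A0}(1−X) = 1.301 mol/L.
Both paths are first order in A, so the instantaneous fraction to B is constant: dC_B/d(−C_A) = k₁/(k₁+k₂) = 0.7656.
C_B = 0.7656·(C_{A0}−C_A) = 0.7656×2.619 = 2.00 mol/L.
C_C = (C_{A0}−C_A)−C_B = 0.6137 mol/L; S̃_{B/C} = 2.005/0.6137 = 3.27.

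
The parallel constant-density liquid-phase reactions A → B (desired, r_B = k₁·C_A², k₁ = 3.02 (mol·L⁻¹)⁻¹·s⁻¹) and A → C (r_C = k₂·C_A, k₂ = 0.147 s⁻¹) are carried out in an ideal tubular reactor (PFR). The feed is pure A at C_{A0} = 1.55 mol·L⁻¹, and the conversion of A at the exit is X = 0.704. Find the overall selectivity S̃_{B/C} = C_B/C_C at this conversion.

18.5

C_A = C_{A0}(1−X) = 0.4588 mol·L⁻¹.
Along a PFR/batch, dC_C/dC_A = −r_C/(r_B+r_C) = −k₂/(k₂+k₁·C_A).
Integrating from C_{A0} to C_A: C_C = (0.147/3.02)·ln[(0.147+3.02·1.55)/(0.147+3.02·0.459)] = 0.04868·ln(4.828/1.533) = 0.05585 mol·L⁻¹.
Then C_B = (C_{A0}−C_A) − C_C = 1.091 − 0.05585 = 1.035 mol·L⁻¹.
S̃_{B/C} = C_B/C_C = 1.035/0.05585 = 18.5.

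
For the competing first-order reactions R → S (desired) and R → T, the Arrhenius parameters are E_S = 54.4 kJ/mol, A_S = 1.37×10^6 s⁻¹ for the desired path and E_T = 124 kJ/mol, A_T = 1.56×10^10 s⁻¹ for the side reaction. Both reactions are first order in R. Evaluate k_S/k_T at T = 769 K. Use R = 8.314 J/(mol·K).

4.69

With equal orders, S_{S/T} = k_S/k_T = (A_S/A_T)·exp[(E_T−E_S)/(RT)].
(E_T−E_S)/(RT) = (124−54.4)×10³/(8.314×769) = 69600/6393 = 10.89.
k_S/k_T = (1.37×10^6/1.56×10^10)·exp(10.89) = 8.782×10^-5 × 53429 = 4.69.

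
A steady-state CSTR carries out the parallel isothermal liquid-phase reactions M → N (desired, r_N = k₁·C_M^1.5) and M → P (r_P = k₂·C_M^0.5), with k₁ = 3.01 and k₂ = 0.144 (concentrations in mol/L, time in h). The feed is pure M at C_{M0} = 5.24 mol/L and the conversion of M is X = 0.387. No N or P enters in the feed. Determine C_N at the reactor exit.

2.00 mol/L

Exit C_M = C_{M0}(1−X) = 5.24×0.613 = 3.212 mol/L.
A CSTR operates uniformly at the exit composition, giving r_N = 17.33 and r_P = 0.2581 (each k·C_M^n at C_M = 3.212).
Fraction of consumed M going to N: r_N/(r_N+r_P) = 0.9853.
C_N = 0.9853·C_{M0}·X = 0.9853×5.24×0.387 = 2.00 mol/L.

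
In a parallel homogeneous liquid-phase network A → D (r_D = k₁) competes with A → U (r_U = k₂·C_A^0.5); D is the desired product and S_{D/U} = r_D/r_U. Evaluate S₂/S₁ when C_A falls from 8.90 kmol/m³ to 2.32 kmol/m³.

S_{D/U} = (k₁/k₂)·C_A^-0.5, so S₂/S₁ = (C_{A,2}/C_{A,1})^-0.5.
= (2.32/8.90)^(-0.5) = (0.2607)^(-0.5) = 1.96.
Selectivity toward D rises as C_A falls — low-concentration operation is favoured.

1.96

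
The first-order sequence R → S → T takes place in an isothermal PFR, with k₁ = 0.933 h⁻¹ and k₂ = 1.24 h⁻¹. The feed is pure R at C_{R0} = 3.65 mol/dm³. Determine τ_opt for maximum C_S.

The intermediate peaks when r₁ = r₂, i.e. k₁e^(−k₁τ) = k₂e^(−k₂τ), giving τ_opt = ln(k₂/k₁)/(k₂−k₁).
= ln(1.24/0.933)/(1.24−0.933) = ln(1.329)/0.3070 = 0.2845/0.3070 = 0.927 h.

0.927 h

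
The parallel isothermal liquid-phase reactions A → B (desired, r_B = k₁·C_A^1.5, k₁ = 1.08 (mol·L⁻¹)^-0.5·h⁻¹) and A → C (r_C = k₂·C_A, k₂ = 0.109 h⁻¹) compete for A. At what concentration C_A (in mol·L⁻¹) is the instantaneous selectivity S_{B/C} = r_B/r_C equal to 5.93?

S_{B/C} = (k₁/k₂)·C_A^0.5 ⇒ C_A = (S·k₂/k₁)^(2).
= (5.93×0.109/1.08)^(2) = (0.5985)^(2) = 0.358 mol·L⁻¹.

0.358 mol·L⁻¹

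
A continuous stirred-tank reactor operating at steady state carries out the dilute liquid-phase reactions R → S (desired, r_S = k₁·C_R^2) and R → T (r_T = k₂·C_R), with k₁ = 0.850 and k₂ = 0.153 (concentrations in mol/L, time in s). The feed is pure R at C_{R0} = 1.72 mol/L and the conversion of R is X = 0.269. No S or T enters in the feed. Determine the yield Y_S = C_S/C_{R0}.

0.235

Exit C_R = C_{R0}(1−X) = 1.72×0.731 = 1.257 mol/L.
A CSTR operates uniformly at the exit composition, giving r_S = 1.344 and r_T = 0.1924 (each k·C_R^n at C_R = 1.257).
Fraction of consumed R going to S: r_S/(r_S+r_T) = 0.8748.
C_S = 0.8748·C_{R0}·X = 0.8748×1.72×0.269 = 0.405 mol/L; Y_S = C_S/C_{R0} = 0.235.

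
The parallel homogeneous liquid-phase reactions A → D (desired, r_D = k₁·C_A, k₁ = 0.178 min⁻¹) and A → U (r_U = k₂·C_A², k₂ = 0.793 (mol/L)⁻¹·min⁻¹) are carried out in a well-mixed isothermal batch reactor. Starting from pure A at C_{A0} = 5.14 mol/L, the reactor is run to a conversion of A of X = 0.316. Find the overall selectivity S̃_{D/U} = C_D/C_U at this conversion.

0.0525

C_A = C_{A0}(1−X) = 3.516 mol/L.
Along a PFR/batch, dC_D/dC_A = −r_D/(r_D+r_U) = −k₁/(k₁+k₂·C_A).
Integrating from C_{A0} to C_A: C_D = (0.178/0.793)·ln[(0.178+0.793·5.14)/(0.178+0.793·3.52)] = 0.2245·ln(4.254/2.966) = 0.08095 mol/L.
C_U = (C_{A0}−C_A)−C_D = 1.543 mol/L; S̃_{D/U} = 0.08095/1.543 = 0.0525.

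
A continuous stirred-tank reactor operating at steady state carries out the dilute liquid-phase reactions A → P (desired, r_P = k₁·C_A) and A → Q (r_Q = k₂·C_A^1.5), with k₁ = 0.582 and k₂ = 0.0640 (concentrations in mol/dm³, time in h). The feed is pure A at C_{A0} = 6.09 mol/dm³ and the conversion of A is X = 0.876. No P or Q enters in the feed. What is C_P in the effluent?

Exit C_A = C_{A0}(1−X) = 6.09×0.124 = 0.7552 mol/dm³.
Rates in a CSTR are evaluated at the outlet concentration: r_P = 0.582×0.7552 = 0.4395, r_Q = 0.0640×0.7552^1.5 = 0.04200.
Fraction of consumed A going to P: r_P/(r_P+r_Q) = 0.9128.
C_P = 0.9128·C_{A0}·X = 0.9128×6.09×0.876 = 4.87 mol/dm³.

4.87 mol/dm³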